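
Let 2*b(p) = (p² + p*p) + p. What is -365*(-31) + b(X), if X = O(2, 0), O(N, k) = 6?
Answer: 11354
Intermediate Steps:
X = 6
b(p) = p² + p/2 (b(p) = ((p² + p*p) + p)/2 = ((p² + p²) + p)/2 = (2*p² + p)/2 = (p + 2*p²)/2 = p² + p/2)
-365*(-31) + b(X) = -365*(-31) + 6*(½ + 6) = 11315 + 6*(13/2) = 11315 + 39 = 11354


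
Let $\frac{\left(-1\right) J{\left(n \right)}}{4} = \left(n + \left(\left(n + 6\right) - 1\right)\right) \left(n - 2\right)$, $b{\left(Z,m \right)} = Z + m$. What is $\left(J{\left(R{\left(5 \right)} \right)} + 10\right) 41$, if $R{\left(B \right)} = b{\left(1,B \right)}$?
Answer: $-10742$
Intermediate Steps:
$R{\left(B \right)} = 1 + B$
$J{\left(n \right)} = - 4 \left(-2 + n\right) \left(5 + 2 n\right)$ ($J{\left(n \right)} = - 4 \left(n + \left(\left(n + 6\right) - 1\right)\right) \left(n - 2\right) = - 4 \left(n + \left(\left(6 + n\right) - 1\right)\right) \left(-2 + n\right) = - 4 \left(n + \left(5 + n\right)\right) \left(-2 + n\right) = - 4 \left(5 + 2 n\right) \left(-2 + n\right) = - 4 \left(-2 + n\right) \left(5 + 2 n\right)$)
$\left(J{\left(R{\left(5 \right)} \right)} + 10\right) 41 = \left(\left(40 - 8 \left(1 + 5\right)^{2} - 4 \left(1 + 5\right)\right) + 10\right) 41 = \left(\left(40 - 8 \cdot 6^{2} - 24\right) + 10\right) 41 = \left(\left(40 - 288 - 24\right) + 10\right) 41 = \left(-272 + 10\right) 41 = \left(-262\right) 41 = -10742$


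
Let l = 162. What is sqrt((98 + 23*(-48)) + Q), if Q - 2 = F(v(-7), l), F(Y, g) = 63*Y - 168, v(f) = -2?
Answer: I*sqrt(1298) ≈ 36.028*I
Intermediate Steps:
F(Y, g) = -168 + 63*Y
Q = -292 (Q = 2 + (-168 + 63*(-2)) = 2 + (-168 - 126) = 2 - 294 = -292)
sqrt((98 + 23*(-48)) + Q) = sqrt((98 + 23*(-48)) - 292) = sqrt((98 - 1104) - 292) = sqrt(-1006 - 292) = sqrt(-1298) = I*sqrt(1298)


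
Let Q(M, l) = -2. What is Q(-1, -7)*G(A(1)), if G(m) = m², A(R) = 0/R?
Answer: 0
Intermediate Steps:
A(R) = 0
Q(-1, -7)*G(A(1)) = -2*0² = -2*0 = 0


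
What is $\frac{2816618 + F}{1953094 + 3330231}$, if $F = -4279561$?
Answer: $- \frac{1462943}{5283325} \approx -0.2769$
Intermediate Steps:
$\frac{2816618 + F}{1953094 + 3330231} = \frac{2816618 - 4279561}{1953094 + 3330231} = - \frac{1462943}{5283325}$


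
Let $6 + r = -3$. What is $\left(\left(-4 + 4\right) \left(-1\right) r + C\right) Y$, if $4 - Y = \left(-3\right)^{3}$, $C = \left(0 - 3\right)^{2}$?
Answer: $279$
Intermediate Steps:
$r = -9$ ($r = -6 - 3 = -9$)
$C = 9$ ($C = \left(-3\right)^{2} = 9$)
$Y = 31$ ($Y = 4 - \left(-3\right)^{3} = 4 - -27 = 4 + 27 = 31$)
$\left(\left(-4 + 4\right) \left(-1\right) r + C\right) Y = \left(\left(-4 + 4\right) \left(-1\right) \left(-9\right) + 9\right) 31 = \left(0 \left(-1\right) \left(-9\right) + 9\right) 31 = \left(0 \left(-9\right) + 9\right) 31 = \left(0 + 9\right) 31 = 9 \cdot 31 = 279$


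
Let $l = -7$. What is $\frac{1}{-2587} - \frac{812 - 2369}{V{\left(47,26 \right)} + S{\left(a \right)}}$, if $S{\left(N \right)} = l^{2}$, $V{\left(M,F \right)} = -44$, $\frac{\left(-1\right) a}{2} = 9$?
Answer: $\frac{4027954}{12935} \approx 311.4$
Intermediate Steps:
$a = -18$ ($a = \left(-2\right) 9 = -18$)
$S{\left(N \right)} = 49$ ($S{\left(N \right)} = \left(-7\right)^{2} = 49$)
$\frac{1}{-2587} - \frac{812 - 2369}{V{\left(47,26 \right)} + S{\left(a \right)}} = \frac{1}{-2587} - \frac{812 - 2369}{-44 + 49} = - \frac{1}{2587} - - \frac{1557}{5} = - \frac{1}{2587} + \frac{1557}{5} = \frac{4027954}{12935}$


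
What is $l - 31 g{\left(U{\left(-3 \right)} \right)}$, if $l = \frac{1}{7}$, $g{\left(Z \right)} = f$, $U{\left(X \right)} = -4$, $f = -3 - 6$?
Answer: $\frac{1954}{7} \approx 279.14$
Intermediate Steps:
$f = -9$ ($f = -3 - 6 = -9$)
$g{\left(Z \right)} = -9$
$l = \frac{1}{7} \approx 0.14286$
$l - 31 g{\left(U{\left(-3 \right)} \right)} = \frac{1}{7} - -279 = \frac{1}{7} + 279 = \frac{1954}{7}$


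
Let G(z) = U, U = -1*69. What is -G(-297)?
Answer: 69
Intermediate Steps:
U = -69
G(z) = -69
-G(-297) = -1*(-69) = 69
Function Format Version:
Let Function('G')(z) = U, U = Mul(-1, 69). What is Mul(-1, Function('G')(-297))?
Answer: 69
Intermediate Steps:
U = -69
Function('G')(z) = -69
Mul(-1, Function('G')(-297)) = Mul(-1, -69) = 69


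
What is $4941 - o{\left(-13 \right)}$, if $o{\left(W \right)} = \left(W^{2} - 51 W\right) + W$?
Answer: $4122$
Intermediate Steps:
$o{\left(W \right)} = W^{2} - 50 W$
$4941 - o{\left(-13 \right)} = 4941 - - 13 \left(-50 - 13\right) = 4941 - \left(-13\right) \left(-63\right) = 4941 - 819 = 4122$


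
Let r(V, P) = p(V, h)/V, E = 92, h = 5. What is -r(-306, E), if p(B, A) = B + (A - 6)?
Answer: -307/306 ≈ -1.0033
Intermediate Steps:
p(B, A) = -6 + A + B (p(B, A) = B + (-6 + A) = -6 + A + B)
r(V, P) = (-1 + V)/V (r(V, P) = (-6 + 5 + V)/V = (-1 + V)/V)
-r(-306, E) = -(-1 - 306)/(-306) = -(-1)*(-307)/306 = -1*307/306 = -307/306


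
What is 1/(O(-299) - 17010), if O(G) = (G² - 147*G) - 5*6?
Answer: 1/116314 ≈ 8.5974e-6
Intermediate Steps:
O(G) = -30 + G² - 147*G (O(G) = (G² - 147*G) - 30 = -30 + G² - 147*G)
1/(O(-299) - 17010) = 1/((-30 + (-299)² - 147*(-299)) - 17010) = 1/((-30 + 89401 + 43953) - 17010) = 1/(133324 - 17010) = 1/116314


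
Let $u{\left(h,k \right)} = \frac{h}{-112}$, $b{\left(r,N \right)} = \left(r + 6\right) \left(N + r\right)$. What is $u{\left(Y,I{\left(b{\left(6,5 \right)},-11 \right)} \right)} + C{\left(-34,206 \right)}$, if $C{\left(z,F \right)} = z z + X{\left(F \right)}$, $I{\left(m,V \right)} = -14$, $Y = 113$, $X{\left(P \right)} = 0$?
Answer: $\frac{129359}{112} \approx 1155.0$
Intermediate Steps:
$b{\left(r,N \right)} = \left(6 + r\right) \left(N + r\right)$
$C{\left(z,F \right)} = z^{2}$ ($C{\left(z,F \right)} = z z + 0 = z^{2} + 0 = z^{2}$)
$u{\left(h,k \right)} = - \frac{h}{112}$
$u{\left(Y,I{\left(b{\left(6,5 \right)},-11 \right)} \right)} + C{\left(-34,206 \right)} = \left(- \frac{1}{112}\right) 113 + \left(-34\right)^{2} = - \frac{113}{112} + 1156 = \frac{129359}{112}$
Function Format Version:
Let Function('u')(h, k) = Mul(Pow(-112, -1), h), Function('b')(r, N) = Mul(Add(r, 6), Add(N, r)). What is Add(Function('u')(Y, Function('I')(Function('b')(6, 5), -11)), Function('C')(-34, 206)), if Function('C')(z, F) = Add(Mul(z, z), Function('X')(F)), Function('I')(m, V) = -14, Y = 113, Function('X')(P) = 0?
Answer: Rational(129359, 112) ≈ 1155.0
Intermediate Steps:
Function('b')(r, N) = Mul(Add(6, r), Add(N, r))
Function('C')(z, F) = Pow(z, 2) (Function('C')(z, F) = Add(Mul(z, z), 0) = Add(Pow(z, 2), 0) = Pow(z, 2))
Function('u')(h, k) = Mul(Rational(-1, 112), h)
Add(Function('u')(Y, Function('I')(Function('b')(6, 5), -11)), Function('C')(-34, 206)) = Add(Mul(Rational(-1, 112), 113), Pow(-34, 2)) = Add(Rational(-113, 112), 1156) = Rational(129359, 112)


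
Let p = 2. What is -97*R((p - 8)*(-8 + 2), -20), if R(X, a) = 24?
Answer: -2328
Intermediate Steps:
-97*R((p - 8)*(-8 + 2), -20) = -97*24 = -2328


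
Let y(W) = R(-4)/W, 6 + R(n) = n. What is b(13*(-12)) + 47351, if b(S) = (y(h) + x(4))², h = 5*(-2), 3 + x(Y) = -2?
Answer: 47367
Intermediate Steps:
x(Y) = -5 (x(Y) = -3 - 2 = -5)
R(n) = -6 + n
h = -10
y(W) = -10/W (y(W) = (-6 - 4)/W = -10/W)
b(S) = 16 (b(S) = (-10/(-10) - 5)² = (-10*(-⅒) - 5)² = (1 - 5)² = (-4)² = 16)
b(13*(-12)) + 47351 = 16 + 47351 = 47367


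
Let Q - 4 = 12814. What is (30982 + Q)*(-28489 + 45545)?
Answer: 747052800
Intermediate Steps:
Q = 12818 (Q = 4 + 12814 = 12818)
(30982 + Q)*(-28489 + 45545) = (30982 + 12818)*(-28489 + 45545) = 43800*17056 = 747052800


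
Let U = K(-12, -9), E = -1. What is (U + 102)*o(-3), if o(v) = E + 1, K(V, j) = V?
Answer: 0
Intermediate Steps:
o(v) = 0 (o(v) = -1 + 1 = 0)
U = -12
(U + 102)*o(-3) = (-12 + 102)*0 = 90*0 = 0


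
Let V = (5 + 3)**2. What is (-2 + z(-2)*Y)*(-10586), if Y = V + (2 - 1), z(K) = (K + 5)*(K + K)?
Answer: 8278252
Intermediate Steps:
V = 64 (V = 8**2 = 64)
z(K) = 2*K*(5 + K) (z(K) = (5 + K)*(2*K) = 2*K*(5 + K))
Y = 65 (Y = 64 + (2 - 1) = 64 + 1 = 65)
(-2 + z(-2)*Y)*(-10586) = (-2 + (2*(-2)*(5 - 2))*65)*(-10586) = (-2 + (2*(-2)*3)*65)*(-10586) = (-2 - 12*65)*(-10586) = (-2 - 780)*(-10586) = -782*(-10586) = 8278252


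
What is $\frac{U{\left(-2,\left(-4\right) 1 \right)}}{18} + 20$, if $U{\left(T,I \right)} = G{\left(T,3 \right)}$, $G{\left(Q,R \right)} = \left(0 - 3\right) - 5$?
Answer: $\frac{176}{9} \approx 19.556$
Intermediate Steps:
$G{\left(Q,R \right)} = -8$ ($G{\left(Q,R \right)} = -3 - 5 = -8$)
$U{\left(T,I \right)} = -8$
$\frac{U{\left(-2,\left(-4\right) 1 \right)}}{18} + 20 = \frac{1}{18} \left(-8\right) + 20 = - \frac{4}{9} + 20 = \frac{176}{9}$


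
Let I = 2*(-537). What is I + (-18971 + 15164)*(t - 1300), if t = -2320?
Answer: 13780266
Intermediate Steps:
I = -1074
I + (-18971 + 15164)*(t - 1300) = -1074 + (-18971 + 15164)*(-2320 - 1300) = -1074 - 3807*(-3620) = -1074 + 13781340 = 13780266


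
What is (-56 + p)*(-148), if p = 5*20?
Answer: -6512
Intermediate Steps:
p = 100
(-56 + p)*(-148) = (-56 + 100)*(-148) = 44*(-148) = -6512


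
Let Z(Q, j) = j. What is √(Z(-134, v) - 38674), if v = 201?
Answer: I*√38473 ≈ 196.15*I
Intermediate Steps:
√(Z(-134, v) - 38674) = √(201 - 38674) = √(-38473) = I*√38473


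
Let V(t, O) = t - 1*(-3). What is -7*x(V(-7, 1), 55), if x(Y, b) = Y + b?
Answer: -357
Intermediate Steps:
V(t, O) = 3 + t (V(t, O) = t + 3 = 3 + t)
-7*x(V(-7, 1), 55) = -7*((3 - 7) + 55) = -7*(-4 + 55) = -7*51 = -357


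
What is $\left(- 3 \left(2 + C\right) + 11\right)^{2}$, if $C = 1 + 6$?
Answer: $256$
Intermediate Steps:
$C = 7$
$\left(- 3 \left(2 + C\right) + 11\right)^{2} = \left(- 3 \left(2 + 7\right) + 11\right)^{2} = \left(\left(-3\right) 9 + 11\right)^{2} = \left(-27 + 11\right)^{2} = \left(-16\right)^{2} = 256$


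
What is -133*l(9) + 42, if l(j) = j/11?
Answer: -735/11 ≈ -66.818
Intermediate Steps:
l(j) = j/11 (l(j) = j*(1/11) = j/11)
-133*l(9) + 42 = -133*9/11 + 42 = -1197/11 + 42 = -735/11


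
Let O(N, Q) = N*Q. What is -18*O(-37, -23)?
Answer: -15318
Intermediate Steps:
-18*O(-37, -23) = -(-666)*(-23) = -18*851 = -15318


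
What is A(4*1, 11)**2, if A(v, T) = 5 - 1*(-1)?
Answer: 36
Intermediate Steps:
A(v, T) = 6 (A(v, T) = 5 + 1 = 6)
A(4*1, 11)**2 = 6**2 = 36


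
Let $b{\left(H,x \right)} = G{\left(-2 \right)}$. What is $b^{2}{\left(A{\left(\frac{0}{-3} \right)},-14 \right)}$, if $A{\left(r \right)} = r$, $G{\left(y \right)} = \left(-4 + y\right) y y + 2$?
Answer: $484$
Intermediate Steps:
$G{\left(y \right)} = 2 + y^{2} \left(-4 + y\right)$ ($G{\left(y \right)} = y \left(-4 + y\right) y + 2 = y^{2} \left(-4 + y\right) + 2 = 2 + y^{2} \left(-4 + y\right)$)
$b{\left(H,x \right)} = -22$ ($b{\left(H,x \right)} = 2 + \left(-2\right)^{3} - 4 \left(-2\right)^{2} = 2 - 8 - 16 = -22$)
$b^{2}{\left(A{\left(\frac{0}{-3} \right)},-14 \right)} = \left(-22\right)^{2} = 484$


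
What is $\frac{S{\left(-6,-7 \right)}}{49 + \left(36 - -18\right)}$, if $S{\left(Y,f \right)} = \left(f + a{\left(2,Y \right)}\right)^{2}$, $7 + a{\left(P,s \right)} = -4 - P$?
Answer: $\frac{400}{103} \approx 3.8835$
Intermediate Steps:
$a{\left(P,s \right)} = -11 - P$ ($a{\left(P,s \right)} = -7 - \left(4 + P\right) = -11 - P$)
$S{\left(Y,f \right)} = \left(-13 + f\right)^{2}$ ($S{\left(Y,f \right)} = \left(f - 13\right)^{2} = \left(-13 + f\right)^{2}$)
$\frac{S{\left(-6,-7 \right)}}{49 + \left(36 - -18\right)} = \frac{\left(-13 - 7\right)^{2}}{49 + \left(36 - -18\right)} = \frac{\left(-20\right)^{2}}{49 + \left(36 + 18\right)} = \frac{400}{49 + 54} = \frac{400}{103}$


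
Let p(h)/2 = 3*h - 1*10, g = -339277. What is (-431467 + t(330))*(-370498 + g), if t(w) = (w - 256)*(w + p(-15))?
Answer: 294689352925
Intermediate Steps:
p(h) = -20 + 6*h (p(h) = 2*(3*h - 1*10) = 2*(3*h - 10) = 2*(-10 + 3*h) = -20 + 6*h)
t(w) = (-256 + w)*(-110 + w) (t(w) = (w - 256)*(w + (-20 + 6*(-15))) = (-256 + w)*(w + (-20 - 90)) = (-256 + w)*(w - 110) = (-256 + w)*(-110 + w))
(-431467 + t(330))*(-370498 + g) = (-431467 + (28160 + 330² - 366*330))*(-370498 - 339277) = (-431467 + (28160 + 108900 - 120780))*(-709775) = (-431467 + 16280)*(-709775) = -415187*(-709775) = 294689352925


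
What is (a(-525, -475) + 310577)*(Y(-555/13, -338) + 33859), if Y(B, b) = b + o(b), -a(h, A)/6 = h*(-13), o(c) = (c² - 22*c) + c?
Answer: 41755246101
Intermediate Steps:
o(c) = c² - 21*c
a(h, A) = 78*h (a(h, A) = -6*h*(-13) = -(-78)*h = 78*h)
Y(B, b) = b + b*(-21 + b)
(a(-525, -475) + 310577)*(Y(-555/13, -338) + 33859) = (78*(-525) + 310577)*(-338*(-20 - 338) + 33859) = (-40950 + 310577)*(-338*(-358) + 33859) = 269627*(121004 + 33859) = 269627*154863 = 41755246101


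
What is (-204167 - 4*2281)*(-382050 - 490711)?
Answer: 186152066451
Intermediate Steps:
(-204167 - 4*2281)*(-382050 - 490711) = (-204167 - 9124)*(-872761) = -213291*(-872761) = 186152066451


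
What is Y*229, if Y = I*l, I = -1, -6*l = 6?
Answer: 229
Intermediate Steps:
l = -1 (l = -⅙*6 = -1)
Y = 1 (Y = -1*(-1) = 1)
Y*229 = 1*229 = 229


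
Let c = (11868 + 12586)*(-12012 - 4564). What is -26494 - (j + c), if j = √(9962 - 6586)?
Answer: 405323010 - 4*√211 ≈ 4.0532e+8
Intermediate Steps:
j = 4*√211 (j = √3376 = 4*√211 ≈ 58.103)
c = -405349504 (c = 24454*(-16576) = -405349504)
-26494 - (j + c) = -26494 - (4*√211 - 405349504) = -26494 - (-405349504 + 4*√211) = -26494 + (405349504 - 4*√211) = 405323010 - 4*√211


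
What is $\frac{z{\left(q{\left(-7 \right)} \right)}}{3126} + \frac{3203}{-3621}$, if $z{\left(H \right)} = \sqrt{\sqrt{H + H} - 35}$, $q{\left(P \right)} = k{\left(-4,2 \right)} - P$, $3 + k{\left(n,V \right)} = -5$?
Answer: $- \frac{3203}{3621} + \frac{\sqrt{-35 + i \sqrt{2}}}{3126} \approx -0.88452 + 0.0018929 i$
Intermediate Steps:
$k{\left(n,V \right)} = -8$ ($k{\left(n,V \right)} = -3 - 5 = -8$)
$q{\left(P \right)} = -8 - P$
$z{\left(H \right)} = \sqrt{-35 + \sqrt{2} \sqrt{H}}$ ($z{\left(H \right)} = \sqrt{\sqrt{2 H} - 35} = \sqrt{\sqrt{2} \sqrt{H} - 35} = \sqrt{-35 + \sqrt{2} \sqrt{H}}$)
$\frac{z{\left(q{\left(-7 \right)} \right)}}{3126} + \frac{3203}{-3621} = \frac{\sqrt{-35 + \sqrt{2} \sqrt{-8 - -7}}}{3126} + \frac{3203}{-3621} = \sqrt{-35 + \sqrt{2} \sqrt{-8 + 7}} \cdot \frac{1}{3126} + 3203 \left(- \frac{1}{3621}\right) = \sqrt{-35 + \sqrt{2} \sqrt{-1}} \cdot \frac{1}{3126} - \frac{3203}{3621} = \sqrt{-35 + \sqrt{2} i} \frac{1}{3126} - \frac{3203}{3621} = \sqrt{-35 + i \sqrt{2}} \cdot \frac{1}{3126} - \frac{3203}{3621} = \frac{\sqrt{-35 + i \sqrt{2}}}{3126} - \frac{3203}{3621} = - \frac{3203}{3621} + \frac{\sqrt{-35 + i \sqrt{2}}}{3126}$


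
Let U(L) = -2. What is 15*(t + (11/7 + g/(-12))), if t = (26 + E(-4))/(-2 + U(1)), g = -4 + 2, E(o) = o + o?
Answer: -290/7 ≈ -41.429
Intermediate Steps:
E(o) = 2*o
g = -2
t = -9/2 (t = (26 + 2*(-4))/(-2 - 2) = (26 - 8)/(-4) = 18*(-¼) = -9/2 ≈ -4.5000)
15*(t + (11/7 + g/(-12))) = 15*(-9/2 + (11/7 - 2/(-12))) = 15*(-9/2 + (11*(⅐) - 2*(-1/12))) = 15*(-9/2 + (11/7 + ⅙)) = 15*(-9/2 + 73/42) = 15*(-58/21) = -290/7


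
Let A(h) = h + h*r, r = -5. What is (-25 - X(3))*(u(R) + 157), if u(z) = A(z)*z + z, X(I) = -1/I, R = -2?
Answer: -10286/3 ≈ -3428.7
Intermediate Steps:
A(h) = -4*h (A(h) = h + h*(-5) = h - 5*h = -4*h)
u(z) = z - 4*z**2 (u(z) = (-4*z)*z + z = -4*z**2 + z = z - 4*z**2)
(-25 - X(3))*(u(R) + 157) = (-25 - (-1)/3)*(-2*(1 - 4*(-2)) + 157) = (-25 - (-1)/3)*(-2*(1 + 8) + 157) = (-25 - 1*(-1/3))*(-2*9 + 157) = (-25 + 1/3)*(-18 + 157) = -74/3*139 = -10286/3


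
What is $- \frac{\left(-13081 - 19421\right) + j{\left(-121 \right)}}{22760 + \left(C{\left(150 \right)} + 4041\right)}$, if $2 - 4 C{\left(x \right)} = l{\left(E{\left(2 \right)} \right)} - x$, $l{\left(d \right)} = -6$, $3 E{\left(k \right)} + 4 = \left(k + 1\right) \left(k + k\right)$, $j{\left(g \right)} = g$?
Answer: $\frac{65246}{53681} \approx 1.2154$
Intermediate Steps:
$E{\left(k \right)} = - \frac{4}{3} + \frac{2 k \left(1 + k\right)}{3}$ ($E{\left(k \right)} = - \frac{4}{3} + \frac{\left(k + 1\right) \left(k + k\right)}{3} = - \frac{4}{3} + \frac{\left(1 + k\right) 2 k}{3} = - \frac{4}{3} + \frac{2 k \left(1 + k\right)}{3}$)
$C{\left(x \right)} = 2 + \frac{x}{4}$ ($C{\left(x \right)} = \frac{1}{2} - \frac{-6 - x}{4} = \frac{1}{2} + \left(\frac{3}{2} + \frac{x}{4}\right) = 2 + \frac{x}{4}$)
$- \frac{\left(-13081 - 19421\right) + j{\left(-121 \right)}}{22760 + \left(C{\left(150 \right)} + 4041\right)} = - \frac{\left(-13081 - 19421\right) - 121}{22760 + \left(\left(2 + \frac{1}{4} \cdot 150\right) + 4041\right)} = - \frac{\left(-13081 - 19421\right) - 121}{22760 + \left(\left(2 + \frac{75}{2}\right) + 4041\right)} = - \frac{-32502 - 121}{22760 + \left(\frac{79}{2} + 4041\right)} = - \frac{-32623}{22760 + \frac{8161}{2}} = - \frac{-32623}{\frac{53681}{2}} = - \frac{\left(-32623\right) 2}{53681} = \left(-1\right) \left(- \frac{65246}{53681}\right) = \frac{65246}{53681}$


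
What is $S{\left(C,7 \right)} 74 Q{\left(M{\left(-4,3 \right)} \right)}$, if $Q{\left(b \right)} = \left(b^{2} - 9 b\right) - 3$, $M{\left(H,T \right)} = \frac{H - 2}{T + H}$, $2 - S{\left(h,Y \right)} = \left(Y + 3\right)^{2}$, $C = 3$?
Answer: $152292$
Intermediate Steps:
$S{\left(h,Y \right)} = 2 - \left(3 + Y\right)^{2}$ ($S{\left(h,Y \right)} = 2 - \left(Y + 3\right)^{2} = 2 - \left(3 + Y\right)^{2}$)
$M{\left(H,T \right)} = \frac{-2 + H}{H + T}$
$Q{\left(b \right)} = -3 + b^{2} - 9 b$
$S{\left(C,7 \right)} 74 Q{\left(M{\left(-4,3 \right)} \right)} = \left(2 - \left(3 + 7\right)^{2}\right) 74 \left(-3 + \left(\frac{-2 - 4}{-4 + 3}\right)^{2} - 9 \frac{-2 - 4}{-4 + 3}\right) = \left(2 - 10^{2}\right) 74 \left(-3 + \left(\frac{1}{-1} \left(-6\right)\right)^{2} - 9 \frac{1}{-1} \left(-6\right)\right) = \left(2 - 100\right) 74 \left(-3 + \left(\left(-1\right) \left(-6\right)\right)^{2} - 9 \left(\left(-1\right) \left(-6\right)\right)\right) = \left(2 - 100\right) 74 \left(-3 + 6^{2} - 54\right) = \left(-98\right) 74 \left(-3 + 36 - 54\right) = \left(-7252\right) \left(-21\right) = 152292$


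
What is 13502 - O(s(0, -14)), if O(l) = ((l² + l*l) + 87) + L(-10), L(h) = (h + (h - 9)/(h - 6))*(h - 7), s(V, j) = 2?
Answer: 212115/16 ≈ 13257.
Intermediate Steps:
L(h) = (-7 + h)*(h + (-9 + h)/(-6 + h)) (L(h) = (h + (-9 + h)/(-6 + h))*(-7 + h) = (-7 + h)*(h + (-9 + h)/(-6 + h)))
O(l) = 3789/16 + 2*l² (O(l) = ((l² + l*l) + 87) + (63 + (-10)³ - 12*(-10)² + 26*(-10))/(-6 - 10) = ((l² + l²) + 87) + (63 - 1000 - 12*100 - 260)/(-16) = (2*l² + 87) - (63 - 1000 - 1200 - 260)/16 = (87 + 2*l²) - 1/16*(-2397) = (87 + 2*l²) + 2397/16 = 3789/16 + 2*l²)
13502 - O(s(0, -14)) = 13502 - (3789/16 + 2*2²) = 13502 - (3789/16 + 2*4) = 13502 - (3789/16 + 8) = 13502 - 1*3917/16 = 13502 - 3917/16 = 212115/16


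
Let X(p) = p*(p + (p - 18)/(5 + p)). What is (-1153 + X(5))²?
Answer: 5148361/4 ≈ 1.2871e+6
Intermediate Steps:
X(p) = p*(p + (-18 + p)/(5 + p))
(-1153 + X(5))² = (-1153 + 5*(-18 + 5² + 6*5)/(5 + 5))² = (-1153 + 5*(-18 + 25 + 30)/10)² = (-1153 + 5*(⅒)*37)² = (-1153 + 37/2)² = (-2269/2)² = 5148361/4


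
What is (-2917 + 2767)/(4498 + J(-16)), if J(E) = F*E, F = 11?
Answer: -75/2161 ≈ -0.034706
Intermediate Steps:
J(E) = 11*E
(-2917 + 2767)/(4498 + J(-16)) = (-2917 + 2767)/(4498 + 11*(-16)) = -150/(4498 - 176) = -150/4322 = -150*1/4322 = -75/2161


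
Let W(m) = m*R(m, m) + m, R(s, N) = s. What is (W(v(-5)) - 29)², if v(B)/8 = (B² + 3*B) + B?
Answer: 2595321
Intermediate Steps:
v(B) = 8*B² + 32*B (v(B) = 8*((B² + 3*B) + B) = 8*(B² + 4*B) = 8*B² + 32*B)
W(m) = m + m² (W(m) = m*m + m = m² + m = m + m²)
(W(v(-5)) - 29)² = ((8*(-5)*(4 - 5))*(1 + 8*(-5)*(4 - 5)) - 29)² = ((8*(-5)*(-1))*(1 + 8*(-5)*(-1)) - 29)² = (40*(1 + 40) - 29)² = (40*41 - 29)² = (1640 - 29)² = 1611² = 2595321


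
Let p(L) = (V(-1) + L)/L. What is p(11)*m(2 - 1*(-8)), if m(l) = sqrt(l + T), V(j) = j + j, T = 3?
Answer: 9*sqrt(13)/11 ≈ 2.9500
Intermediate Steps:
V(j) = 2*j
m(l) = sqrt(3 + l) (m(l) = sqrt(l + 3) = sqrt(3 + l))
p(L) = (-2 + L)/L (p(L) = (2*(-1) + L)/L = (-2 + L)/L)
p(11)*m(2 - 1*(-8)) = ((-2 + 11)/11)*sqrt(3 + (2 - 1*(-8))) = ((1/11)*9)*sqrt(3 + (2 + 8)) = 9*sqrt(3 + 10)/11 = 9*sqrt(13)/11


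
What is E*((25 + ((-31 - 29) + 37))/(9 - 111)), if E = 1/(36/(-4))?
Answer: 1/459 ≈ 0.0021787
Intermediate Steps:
E = -⅑ (E = 1/(36*(-¼)) = 1/(-9) = -⅑ ≈ -0.11111)
E*((25 + ((-31 - 29) + 37))/(9 - 111)) = -(25 + ((-31 - 29) + 37))/(9*(9 - 111)) = -(25 + (-60 + 37))/(9*(-102)) = -(25 - 23)*(-1)/(9*102) = -2*(-1)/(9*102) = -⅑*(-1/51) = 1/459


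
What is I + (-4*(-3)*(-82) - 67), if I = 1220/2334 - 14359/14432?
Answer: -17709046777/16842144 ≈ -1051.5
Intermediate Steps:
I = -7953433/16842144 (I = 1220*(1/2334) - 14359*1/14432 = 610/1167 - 14359/14432 = -7953433/16842144 ≈ -0.47223)
I + (-4*(-3)*(-82) - 67) = -7953433/16842144 + (-4*(-3)*(-82) - 67) = -7953433/16842144 + (12*(-82) - 67) = -7953433/16842144 + (-984 - 67) = -7953433/16842144 - 1051 = -17709046777/16842144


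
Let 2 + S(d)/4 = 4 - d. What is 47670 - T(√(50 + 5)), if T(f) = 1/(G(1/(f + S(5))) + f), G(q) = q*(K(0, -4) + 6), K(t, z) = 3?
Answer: 45572493/956 - 5*√55/239 ≈ 47670.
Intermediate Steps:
S(d) = 8 - 4*d (S(d) = -8 + 4*(4 - d) = -8 + (16 - 4*d) = 8 - 4*d)
G(q) = 9*q (G(q) = q*(3 + 6) = q*9 = 9*q)
T(f) = 1/(f + 9/(-12 + f)) (T(f) = 1/(9/(f + (8 - 4*5)) + f) = 1/(9/(f + (8 - 20)) + f) = 1/(9/(f - 12) + f) = 1/(9/(-12 + f) + f) = 1/(f + 9/(-12 + f)))
47670 - T(√(50 + 5)) = 47670 - (-12 + √(50 + 5))/(9 + √(50 + 5)*(-12 + √(50 + 5))) = 47670 - (-12 + √55)/(9 + √55*(-12 + √55))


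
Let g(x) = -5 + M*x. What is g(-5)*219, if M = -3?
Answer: 2190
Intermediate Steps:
g(x) = -5 - 3*x
g(-5)*219 = (-5 - 3*(-5))*219 = (-5 + 15)*219 = 10*219 = 2190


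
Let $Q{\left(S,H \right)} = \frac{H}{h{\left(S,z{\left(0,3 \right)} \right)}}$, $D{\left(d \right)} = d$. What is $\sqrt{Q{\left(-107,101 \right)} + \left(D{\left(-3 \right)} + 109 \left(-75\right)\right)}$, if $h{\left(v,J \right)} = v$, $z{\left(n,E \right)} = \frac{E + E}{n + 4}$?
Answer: $\frac{i \sqrt{93640729}}{107} \approx 90.438 i$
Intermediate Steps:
$z{\left(n,E \right)} = \frac{2 E}{4 + n}$
$Q{\left(S,H \right)} = \frac{H}{S}$
$\sqrt{Q{\left(-107,101 \right)} + \left(D{\left(-3 \right)} + 109 \left(-75\right)\right)} = \sqrt{\frac{101}{-107} + \left(-3 + 109 \left(-75\right)\right)} = \sqrt{101 \left(- \frac{1}{107}\right) - 8178} = \sqrt{- \frac{101}{107} - 8178} = \sqrt{- \frac{875147}{107}} = \frac{i \sqrt{93640729}}{107}$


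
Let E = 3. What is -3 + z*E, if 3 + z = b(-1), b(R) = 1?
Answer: -9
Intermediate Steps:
z = -2 (z = -3 + 1 = -2)
-3 + z*E = -3 - 2*3 = -3 - 6 = -9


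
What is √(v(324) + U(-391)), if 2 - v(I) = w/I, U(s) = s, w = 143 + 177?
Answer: I*√31589/9 ≈ 19.748*I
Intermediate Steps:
w = 320
v(I) = 2 - 320/I
√(v(324) + U(-391)) = √((2 - 320/324) - 391) = √((2 - 320*1/324) - 391) = √((2 - 80/81) - 391) = √(82/81 - 391) = √(-31589/81) = I*√31589/9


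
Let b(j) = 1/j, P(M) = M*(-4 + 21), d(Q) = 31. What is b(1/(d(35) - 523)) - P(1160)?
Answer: -20212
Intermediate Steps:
P(M) = 17*M (P(M) = M*17 = 17*M)
b(1/(d(35) - 523)) - P(1160) = 1/(1/(31 - 523)) - 17*1160 = 1/(1/(-492)) - 1*19720 = 1/(-1/492) - 19720 = -492 - 19720 = -20212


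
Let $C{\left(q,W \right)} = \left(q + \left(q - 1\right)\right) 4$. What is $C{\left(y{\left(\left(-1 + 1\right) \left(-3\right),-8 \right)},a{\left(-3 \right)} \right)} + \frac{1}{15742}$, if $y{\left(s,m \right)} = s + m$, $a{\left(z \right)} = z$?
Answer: $- \frac{1070455}{15742} \approx -68.0$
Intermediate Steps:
$y{\left(s,m \right)} = m + s$
$C{\left(q,W \right)} = -4 + 8 q$ ($C{\left(q,W \right)} = \left(q + \left(-1 + q\right)\right) 4 = \left(-1 + 2 q\right) 4 = -4 + 8 q$)
$C{\left(y{\left(\left(-1 + 1\right) \left(-3\right),-8 \right)},a{\left(-3 \right)} \right)} + \frac{1}{15742} = \left(-4 + 8 \left(-8 + \left(-1 + 1\right) \left(-3\right)\right)\right) + \frac{1}{15742} = \left(-4 + 8 \left(-8 + 0 \left(-3\right)\right)\right) + \frac{1}{15742} = \left(-4 + 8 \left(-8 + 0\right)\right) + \frac{1}{15742} = \left(-4 + 8 \left(-8\right)\right) + \frac{1}{15742} = \left(-4 - 64\right) + \frac{1}{15742} = -68 + \frac{1}{15742} = - \frac{1070455}{15742}$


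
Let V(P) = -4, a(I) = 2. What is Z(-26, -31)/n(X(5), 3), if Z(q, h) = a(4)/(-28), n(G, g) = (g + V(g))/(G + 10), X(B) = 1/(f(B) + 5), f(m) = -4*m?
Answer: 149/210 ≈ 0.70952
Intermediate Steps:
X(B) = 1/(5 - 4*B) (X(B) = 1/(-4*B + 5) = 1/(5 - 4*B))
n(G, g) = (-4 + g)/(10 + G) (n(G, g) = (g - 4)/(G + 10) = (-4 + g)/(10 + G))
Z(q, h) = -1/14 (Z(q, h) = 2/(-28) = 2*(-1/28) = -1/14)
Z(-26, -31)/n(X(5), 3) = -(10 - 1/(-5 + 4*5))/(-4 + 3)/14 = -(-5/7 + 1/(14*(-5 + 20))) = -1/(14*(-1/(10 - 1/15))) = -1/(14*(-1/(149/15))) = -1/(14*((15/149)*(-1))) = -1/(14*(-15/149)) = -1/14*(-149/15) = 149/210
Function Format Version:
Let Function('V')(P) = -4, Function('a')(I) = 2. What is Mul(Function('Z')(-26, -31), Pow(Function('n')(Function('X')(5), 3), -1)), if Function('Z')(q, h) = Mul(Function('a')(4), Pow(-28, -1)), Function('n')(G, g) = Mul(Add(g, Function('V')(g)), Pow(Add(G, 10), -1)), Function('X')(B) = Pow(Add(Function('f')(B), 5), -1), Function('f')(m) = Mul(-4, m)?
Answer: Rational(149, 210) ≈ 0.70952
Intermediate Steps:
Function('X')(B) = Pow(Add(5, Mul(-4, B)), -1) (Function('X')(B) = Pow(Add(Mul(-4, B), 5), -1) = Pow(Add(5, Mul(-4, B)), -1))
Function('n')(G, g) = Mul(Pow(Add(10, G), -1), Add(-4, g)) (Function('n')(G, g) = Mul(Add(g, -4), Pow(Add(G, 10), -1)) = Mul(Add(-4, g), Pow(Add(10, G), -1)) = Mul(Pow(Add(10, G), -1), Add(-4, g)))
Function('Z')(q, h) = Rational(-1, 14) (Function('Z')(q, h) = Mul(2, Pow(-28, -1)) = Mul(2, Rational(-1, 28)) = Rational(-1, 14))
Mul(Function('Z')(-26, -31), Pow(Function('n')(Function('X')(5), 3), -1)) = Mul(Rational(-1, 14), Pow(Mul(Pow(Add(10, Mul(-1, Pow(Add(-5, Mul(4, 5)), -1))), -1), Add(-4, 3)), -1)) = Mul(Rational(-1, 14), Pow(Mul(Pow(Add(10, Mul(-1, Pow(Add(-5, 20), -1))), -1), -1), -1)) = Mul(Rational(-1, 14), Pow(Mul(Pow(Add(10, Mul(-1, Pow(15, -1))), -1), -1), -1)) = Mul(Rational(-1, 14), Pow(Mul(Pow(Add(10, Mul(-1, Rational(1, 15))), -1), -1), -1)) = Mul(Rational(-1, 14), Pow(Mul(Pow(Add(10, Rational(-1, 15)), -1), -1), -1)) = Mul(Rational(-1, 14), Pow(Mul(Pow(Rational(149, 15), -1), -1), -1)) = Mul(Rational(-1, 14), Pow(Mul(Rational(15, 149), -1), -1)) = Mul(Rational(-1, 14), Pow(Rational(-15, 149), -1)) = Mul(Rational(-1, 14), Rational(-149, 15)) = Rational(149, 210)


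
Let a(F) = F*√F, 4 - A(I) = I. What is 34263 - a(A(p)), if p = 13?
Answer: 34263 + 27*I ≈ 34263.0 + 27.0*I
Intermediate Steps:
A(I) = 4 - I
a(F) = F^(3/2)
34263 - a(A(p)) = 34263 - (4 - 1*13)^(3/2) = 34263 - (4 - 13)^(3/2) = 34263 - (-9)^(3/2) = 34263 - (-27)*I = 34263 + 27*I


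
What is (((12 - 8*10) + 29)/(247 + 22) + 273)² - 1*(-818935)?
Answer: 64646221939/72361 ≈ 8.9339e+5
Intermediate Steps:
(((12 - 8*10) + 29)/(247 + 22) + 273)² - 1*(-818935) = (((12 - 80) + 29)/269 + 273)² + 818935 = ((-68 + 29)*(1/269) + 273)² + 818935 = (-39*1/269 + 273)² + 818935 = (-39/269 + 273)² + 818935 = (73398/269)² + 818935 = 5387266404/72361 + 818935 = 64646221939/72361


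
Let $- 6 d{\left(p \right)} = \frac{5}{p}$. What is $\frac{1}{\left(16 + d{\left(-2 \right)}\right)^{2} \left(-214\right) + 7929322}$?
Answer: $\frac{72}{566758621} \approx 1.2704 \cdot 10^{-7}$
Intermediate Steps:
$d{\left(p \right)} = - \frac{5}{6 p}$ ($d{\left(p \right)} = - \frac{5 \frac{1}{p}}{6} = - \frac{5}{6 p}$)
$\frac{1}{\left(16 + d{\left(-2 \right)}\right)^{2} \left(-214\right) + 7929322} = \frac{1}{\left(16 - \frac{5}{6 \left(-2\right)}\right)^{2} \left(-214\right) + 7929322} = \frac{1}{\left(16 - - \frac{5}{12}\right)^{2} \left(-214\right) + 7929322} = \frac{1}{\left(16 + \frac{5}{12}\right)^{2} \left(-214\right) + 7929322} = \frac{1}{\left(\frac{197}{12}\right)^{2} \left(-214\right) + 7929322} = \frac{1}{\frac{38809}{144} \left(-214\right) + 7929322} = \frac{1}{- \frac{4152563}{72} + 7929322} = \frac{1}{\frac{566758621}{72}} = \frac{72}{566758621}$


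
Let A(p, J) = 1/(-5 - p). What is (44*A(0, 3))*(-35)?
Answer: 308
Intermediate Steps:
(44*A(0, 3))*(-35) = (44*(-1/(5 + 0)))*(-35) = (44*(-1/5))*(-35) = (44*(-1*⅕))*(-35) = (44*(-⅕))*(-35) = -44/5*(-35) = 308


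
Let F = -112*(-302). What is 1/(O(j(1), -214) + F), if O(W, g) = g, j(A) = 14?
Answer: 1/33610 ≈ 2.9753e-5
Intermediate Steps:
F = 33824
1/(O(j(1), -214) + F) = 1/(-214 + 33824) = 1/33610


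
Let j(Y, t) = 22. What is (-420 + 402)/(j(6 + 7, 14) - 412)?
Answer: 3/65 ≈ 0.046154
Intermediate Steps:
(-420 + 402)/(j(6 + 7, 14) - 412) = (-420 + 402)/(22 - 412) = -18/(-390) = -18*(-1/390) = 3/65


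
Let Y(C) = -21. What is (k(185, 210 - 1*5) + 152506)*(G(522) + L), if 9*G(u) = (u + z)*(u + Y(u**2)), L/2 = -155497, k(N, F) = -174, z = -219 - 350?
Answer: -143318667892/3 ≈ -4.7773e+10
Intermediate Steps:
z = -569
L = -310994 (L = 2*(-155497) = -310994)
G(u) = (-569 + u)*(-21 + u)/9 (G(u) = ((u - 569)*(u - 21))/9 = ((-569 + u)*(-21 + u))/9 = (-569 + u)*(-21 + u)/9)
(k(185, 210 - 1*5) + 152506)*(G(522) + L) = (-174 + 152506)*((3983/3 - 590/9*522 + (1/9)*522**2) - 310994) = 152332*((3983/3 - 34220 + (1/9)*272484) - 310994) = 152332*((3983/3 - 34220 + 30276) - 310994) = 152332*(-7849/3 - 310994) = 152332*(-940831/3) = -143318667892/3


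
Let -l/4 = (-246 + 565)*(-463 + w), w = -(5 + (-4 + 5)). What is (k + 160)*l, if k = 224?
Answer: 229802496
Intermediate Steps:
w = -6 (w = -(5 + 1) = -1*6 = -6)
l = 598444 (l = -4*(-246 + 565)*(-463 - 6) = -1276*(-469) = -4*(-149611) = 598444)
(k + 160)*l = (224 + 160)*598444 = 384*598444 = 229802496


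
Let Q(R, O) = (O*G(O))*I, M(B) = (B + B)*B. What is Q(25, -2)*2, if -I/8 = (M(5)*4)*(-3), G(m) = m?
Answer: 38400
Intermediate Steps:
M(B) = 2*B² (M(B) = (2*B)*B = 2*B²)
I = 4800 (I = -8*(2*5²)*4*(-3) = -8*(2*25)*4*(-3) = -8*50*4*(-3) = -1600*(-3) = -8*(-600) = 4800)
Q(R, O) = 4800*O² (Q(R, O) = (O*O)*4800 = O²*4800 = 4800*O²)
Q(25, -2)*2 = (4800*(-2)²)*2 = (4800*4)*2 = 19200*2 = 38400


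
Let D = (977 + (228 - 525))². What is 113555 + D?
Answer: 575955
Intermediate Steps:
D = 462400 (D = (977 - 297)² = 680² = 462400)
113555 + D = 113555 + 462400 = 575955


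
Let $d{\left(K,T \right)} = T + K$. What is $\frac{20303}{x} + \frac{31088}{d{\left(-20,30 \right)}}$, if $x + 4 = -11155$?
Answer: $\frac{173353981}{55795} \approx 3107.0$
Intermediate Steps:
$d{\left(K,T \right)} = K + T$
$x = -11159$ ($x = -4 - 11155 = -11159$)
$\frac{20303}{x} + \frac{31088}{d{\left(-20,30 \right)}} = \frac{20303}{-11159} + \frac{31088}{-20 + 30} = 20303 \left(- \frac{1}{11159}\right) + \frac{31088}{10} = - \frac{20303}{11159} + 31088 \cdot \frac{1}{10} = - \frac{20303}{11159} + \frac{15544}{5} = \frac{173353981}{55795}$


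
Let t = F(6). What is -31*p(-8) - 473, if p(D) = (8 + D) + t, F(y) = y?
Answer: -659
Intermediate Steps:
t = 6
p(D) = 14 + D (p(D) = (8 + D) + 6 = 14 + D)
-31*p(-8) - 473 = -31*(14 - 8) - 473 = -31*6 - 473 = -186 - 473 = -659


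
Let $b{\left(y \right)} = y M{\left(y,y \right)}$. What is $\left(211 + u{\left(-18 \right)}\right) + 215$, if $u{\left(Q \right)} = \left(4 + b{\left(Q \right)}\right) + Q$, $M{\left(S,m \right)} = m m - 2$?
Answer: $-5384$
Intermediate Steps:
$M{\left(S,m \right)} = -2 + m^{2}$ ($M{\left(S,m \right)} = m^{2} - 2 = -2 + m^{2}$)
$b{\left(y \right)} = y \left(-2 + y^{2}\right)$
$u{\left(Q \right)} = 4 + Q + Q \left(-2 + Q^{2}\right)$ ($u{\left(Q \right)} = \left(4 + Q \left(-2 + Q^{2}\right)\right) + Q = 4 + Q + Q \left(-2 + Q^{2}\right)$)
$\left(211 + u{\left(-18 \right)}\right) + 215 = \left(211 + \left(4 + \left(-18\right)^{3} - -18\right)\right) + 215 = \left(211 + \left(4 - 5832 + 18\right)\right) + 215 = \left(211 - 5810\right) + 215 = -5599 + 215 = -5384$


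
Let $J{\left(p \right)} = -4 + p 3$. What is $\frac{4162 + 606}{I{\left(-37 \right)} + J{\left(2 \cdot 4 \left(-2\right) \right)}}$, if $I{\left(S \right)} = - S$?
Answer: $- \frac{4768}{15} \approx -317.87$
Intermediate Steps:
$J{\left(p \right)} = -4 + 3 p$
$\frac{4162 + 606}{I{\left(-37 \right)} + J{\left(2 \cdot 4 \left(-2\right) \right)}} = \frac{4162 + 606}{\left(-1\right) \left(-37\right) + \left(-4 + 3 \cdot 2 \cdot 4 \left(-2\right)\right)} = \frac{4768}{37 + \left(-4 + 3 \cdot 8 \left(-2\right)\right)} = \frac{4768}{37 + \left(-4 + 3 \left(-16\right)\right)} = \frac{4768}{37 - 52} = \frac{4768}{-15} = 4768 \left(- \frac{1}{15}\right) = - \frac{4768}{15}$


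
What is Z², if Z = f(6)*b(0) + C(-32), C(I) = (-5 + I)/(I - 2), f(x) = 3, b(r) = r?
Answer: 1369/1156 ≈ 1.1843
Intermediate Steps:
C(I) = (-5 + I)/(-2 + I)
Z = 37/34 (Z = 3*0 + (-5 - 32)/(-2 - 32) = 0 - 37/(-34) = 0 - 1/34*(-37) = 0 + 37/34 = 37/34 ≈ 1.0882)
Z² = (37/34)² = 1369/1156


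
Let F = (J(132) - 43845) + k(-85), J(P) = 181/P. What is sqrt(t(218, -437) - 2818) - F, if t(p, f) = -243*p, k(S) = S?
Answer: 5798579/132 + 4*I*sqrt(3487) ≈ 43929.0 + 236.2*I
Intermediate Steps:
F = -5798579/132 (F = (181/132 - 43845) - 85 = -5787359/132 - 85 = -5798579/132 ≈ -43929.)
sqrt(t(218, -437) - 2818) - F = sqrt(-243*218 - 2818) - 1*(-5798579/132) = sqrt(-52974 - 2818) + 5798579/132 = sqrt(-55792) + 5798579/132 = 4*I*sqrt(3487) + 5798579/132 = 5798579/132 + 4*I*sqrt(3487)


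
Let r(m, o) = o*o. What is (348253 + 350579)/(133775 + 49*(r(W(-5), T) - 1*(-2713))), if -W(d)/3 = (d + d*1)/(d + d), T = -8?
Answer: 87354/33731 ≈ 2.5897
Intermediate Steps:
W(d) = -3 (W(d) = -3*(d + d*1)/(d + d) = -3*(d + d)/(2*d) = -3*2*d*1/(2*d) = -3*1 = -3)
r(m, o) = o²
(348253 + 350579)/(133775 + 49*(r(W(-5), T) - 1*(-2713))) = (348253 + 350579)/(133775 + 49*((-8)² - 1*(-2713))) = 698832/(133775 + 49*(64 + 2713)) = 698832/(133775 + 49*2777) = 698832/(133775 + 136073) = 698832/269848 = 698832*(1/269848) = 87354/33731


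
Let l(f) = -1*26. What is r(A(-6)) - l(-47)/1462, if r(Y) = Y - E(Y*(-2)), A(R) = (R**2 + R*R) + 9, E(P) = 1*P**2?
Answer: -19125140/731 ≈ -26163.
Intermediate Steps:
E(P) = P**2
A(R) = 9 + 2*R**2 (A(R) = (R**2 + R**2) + 9 = 2*R**2 + 9 = 9 + 2*R**2)
l(f) = -26
r(Y) = Y - 4*Y**2 (r(Y) = Y - (Y*(-2))**2 = Y - (-2*Y)**2 = Y - 4*Y**2)
r(A(-6)) - l(-47)/1462 = (9 + 2*(-6)**2)*(1 - 4*(9 + 2*(-6)**2)) - (-26)/1462 = (9 + 2*36)*(1 - 4*(9 + 2*36)) - (-26)/1462 = (9 + 72)*(1 - 4*(9 + 72)) - 1*(-13/731) = 81*(1 - 4*81) + 13/731 = 81*(1 - 324) + 13/731 = 81*(-323) + 13/731 = -26163 + 13/731 = -19125140/731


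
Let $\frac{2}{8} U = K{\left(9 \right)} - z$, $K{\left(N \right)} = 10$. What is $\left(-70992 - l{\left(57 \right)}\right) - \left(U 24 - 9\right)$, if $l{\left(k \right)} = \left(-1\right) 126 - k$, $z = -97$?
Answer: $-81072$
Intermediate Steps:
$l{\left(k \right)} = -126 - k$
$U = 428$ ($U = 4 \left(10 - -97\right) = 4 \left(10 + 97\right) = 4 \cdot 107 = 428$)
$\left(-70992 - l{\left(57 \right)}\right) - \left(U 24 - 9\right) = \left(-70992 - \left(-126 - 57\right)\right) - \left(428 \cdot 24 - 9\right) = \left(-70992 - \left(-126 - 57\right)\right) - \left(10272 - 9\right) = \left(-70992 - -183\right) - 10263 = \left(-70992 + 183\right) - 10263 = -70809 - 10263 = -81072$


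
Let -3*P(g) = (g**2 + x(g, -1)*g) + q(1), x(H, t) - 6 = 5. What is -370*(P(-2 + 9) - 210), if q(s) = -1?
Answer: 279350/3 ≈ 93117.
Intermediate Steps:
x(H, t) = 11 (x(H, t) = 6 + 5 = 11)
P(g) = 1/3 - 11*g/3 - g**2/3 (P(g) = -((g**2 + 11*g) - 1)/3 = -(-1 + g**2 + 11*g)/3 = 1/3 - 11*g/3 - g**2/3)
-370*(P(-2 + 9) - 210) = -370*((1/3 - 11*(-2 + 9)/3 - (-2 + 9)**2/3) - 210) = -370*((1/3 - 11/3*7 - 1/3*7**2) - 210) = -370*((1/3 - 77/3 - 1/3*49) - 210) = -370*((1/3 - 77/3 - 49/3) - 210) = -370*(-125/3 - 210) = -370*(-755/3) = 279350/3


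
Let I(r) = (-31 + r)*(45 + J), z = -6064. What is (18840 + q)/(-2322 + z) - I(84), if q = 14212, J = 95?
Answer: -31128586/4193 ≈ -7423.9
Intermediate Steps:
I(r) = -4340 + 140*r (I(r) = (-31 + r)*(45 + 95) = (-31 + r)*140 = -4340 + 140*r)
(18840 + q)/(-2322 + z) - I(84) = (18840 + 14212)/(-2322 - 6064) - (-4340 + 140*84) = 33052/(-8386) - (-4340 + 11760) = 33052*(-1/8386) - 1*7420 = -16526/4193 - 7420 = -31128586/4193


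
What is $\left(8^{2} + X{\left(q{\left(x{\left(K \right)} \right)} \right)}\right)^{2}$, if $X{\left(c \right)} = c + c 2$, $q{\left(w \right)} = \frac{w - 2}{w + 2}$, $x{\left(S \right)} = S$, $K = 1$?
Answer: $3969$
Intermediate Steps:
$q{\left(w \right)} = \frac{-2 + w}{2 + w}$
$X{\left(c \right)} = 3 c$ ($X{\left(c \right)} = c + 2 c = 3 c$)
$\left(8^{2} + X{\left(q{\left(x{\left(K \right)} \right)} \right)}\right)^{2} = \left(8^{2} + 3 \frac{-2 + 1}{2 + 1}\right)^{2} = \left(64 + 3 \cdot \frac{1}{3} \left(-1\right)\right)^{2} = \left(64 + 3 \left(- \frac{1}{3}\right)\right)^{2} = \left(64 - 1\right)^{2} = 63^{2} = 3969$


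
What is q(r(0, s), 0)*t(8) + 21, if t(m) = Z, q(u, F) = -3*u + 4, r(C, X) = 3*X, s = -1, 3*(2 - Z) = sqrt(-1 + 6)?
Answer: 47 - 13*sqrt(5)/3 ≈ 37.310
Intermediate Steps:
Z = 2 - sqrt(5)/3 (Z = 2 - sqrt(-1 + 6)/3 = 2 - sqrt(5)/3 ≈ 1.2546)
q(u, F) = 4 - 3*u
t(m) = 2 - sqrt(5)/3
q(r(0, s), 0)*t(8) + 21 = (4 - 9*(-1))*(2 - sqrt(5)/3) + 21 = (4 - 3*(-3))*(2 - sqrt(5)/3) + 21 = (4 + 9)*(2 - sqrt(5)/3) + 21 = 13*(2 - sqrt(5)/3) + 21 = (26 - 13*sqrt(5)/3) + 21 = 47 - 13*sqrt(5)/3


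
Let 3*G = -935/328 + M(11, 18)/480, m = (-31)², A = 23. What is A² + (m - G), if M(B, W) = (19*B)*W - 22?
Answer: 2196809/1476 ≈ 1488.4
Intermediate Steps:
M(B, W) = -22 + 19*B*W (M(B, W) = 19*B*W - 22 = -22 + 19*B*W)
m = 961
G = 2431/1476 (G = (-935/328 + (-22 + 19*11*18)/480)/3 = (-935*1/328 + (-22 + 3762)*(1/480))/3 = (-935/328 + 3740*(1/480))/3 = (-935/328 + 187/24)/3 = (⅓)*(2431/492) = 2431/1476 ≈ 1.6470)
A² + (m - G) = 23² + (961 - 1*2431/1476) = 529 + (961 - 2431/1476) = 529 + 1416005/1476 = 2196809/1476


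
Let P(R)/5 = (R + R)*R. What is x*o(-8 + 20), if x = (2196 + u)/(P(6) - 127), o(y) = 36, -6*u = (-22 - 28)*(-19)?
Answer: 73356/233 ≈ 314.83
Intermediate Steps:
P(R) = 10*R² (P(R) = 5*((R + R)*R) = 5*((2*R)*R) = 5*(2*R²) = 10*R²)
u = -475/3 (u = -(-22 - 28)*(-19)/6 = -(-25)*(-19)/3 = -⅙*950 = -475/3 ≈ -158.33)
x = 6113/699 (x = (2196 - 475/3)/(10*6² - 127) = 6113/(3*(10*36 - 127)) = 6113/(3*(360 - 127)) = (6113/3)/233 = (6113/3)*(1/233) = 6113/699 ≈ 8.7453)
x*o(-8 + 20) = (6113/699)*36 = 73356/233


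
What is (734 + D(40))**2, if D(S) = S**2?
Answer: 5447556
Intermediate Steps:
(734 + D(40))**2 = (734 + 40**2)**2 = (734 + 1600)**2 = 2334**2 = 5447556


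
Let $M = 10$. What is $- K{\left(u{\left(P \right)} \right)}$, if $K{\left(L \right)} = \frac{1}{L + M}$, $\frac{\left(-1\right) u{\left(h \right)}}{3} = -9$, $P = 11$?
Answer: $- \frac{1}{37} \approx -0.027027$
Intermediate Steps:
$u{\left(h \right)} = 27$ ($u{\left(h \right)} = \left(-3\right) \left(-9\right) = 27$)
$K{\left(L \right)} = \frac{1}{10 + L}$ ($K{\left(L \right)} = \frac{1}{L + 10} = \frac{1}{10 + L}$)
$- K{\left(u{\left(P \right)} \right)} = - \frac{1}{10 + 27} = - \frac{1}{37}$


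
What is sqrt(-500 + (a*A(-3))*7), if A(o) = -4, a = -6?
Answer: 2*I*sqrt(83) ≈ 18.221*I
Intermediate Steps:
sqrt(-500 + (a*A(-3))*7) = sqrt(-500 - 6*(-4)*7) = sqrt(-500 + 24*7) = sqrt(-500 + 168) = sqrt(-332) = 2*I*sqrt(83)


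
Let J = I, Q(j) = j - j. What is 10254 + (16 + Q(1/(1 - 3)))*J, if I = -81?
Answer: 8958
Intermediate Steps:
Q(j) = 0
J = -81
10254 + (16 + Q(1/(1 - 3)))*J = 10254 + (16 + 0)*(-81) = 10254 + 16*(-81) = 10254 - 1296 = 8958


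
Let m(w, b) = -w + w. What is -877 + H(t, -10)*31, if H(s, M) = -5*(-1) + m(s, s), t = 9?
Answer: -722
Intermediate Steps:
m(w, b) = 0
H(s, M) = 5 (H(s, M) = -5*(-1) + 0 = 5 + 0 = 5)
-877 + H(t, -10)*31 = -877 + 5*31 = -877 + 155 = -722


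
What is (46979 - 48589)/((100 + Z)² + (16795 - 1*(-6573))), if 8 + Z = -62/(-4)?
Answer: -6440/139697 ≈ -0.046100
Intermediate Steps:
Z = 15/2 (Z = -8 - 62/(-4) = -8 - 62*(-¼) = -8 + 31/2 = 15/2 ≈ 7.5000)
(46979 - 48589)/((100 + Z)² + (16795 - 1*(-6573))) = (46979 - 48589)/((100 + 15/2)² + (16795 - 1*(-6573))) = -1610/((215/2)² + (16795 + 6573)) = -1610/(46225/4 + 23368) = -1610/139697/4 = -1610*4/139697 = -6440/139697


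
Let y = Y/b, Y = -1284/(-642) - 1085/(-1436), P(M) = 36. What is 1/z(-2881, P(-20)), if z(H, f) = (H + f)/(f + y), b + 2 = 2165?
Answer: -7454827/589117564 ≈ -0.012654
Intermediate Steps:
b = 2163 (b = -2 + 2165 = 2163)
Y = 3957/1436 (Y = -1284*(-1/642) - 1085*(-1/1436) = 2 + 1085/1436 = 3957/1436 ≈ 2.7556)
y = 1319/1035356 (y = (3957/1436)/2163 = (3957/1436)*(1/2163) = 1319/1035356 ≈ 0.0012740)
z(H, f) = (H + f)/(1319/1035356 + f) (z(H, f) = (H + f)/(f + 1319/1035356) = (H + f)/(1319/1035356 + f))
1/z(-2881, P(-20)) = 1/(1035356*(-2881 + 36)/(1319 + 1035356*36)) = 1/(1035356*(-2845)/(1319 + 37272816)) = 1/(1035356*(-2845)/37274135) = 1/(1035356*(1/37274135)*(-2845)) = 1/(-589117564/7454827) = -7454827/589117564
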